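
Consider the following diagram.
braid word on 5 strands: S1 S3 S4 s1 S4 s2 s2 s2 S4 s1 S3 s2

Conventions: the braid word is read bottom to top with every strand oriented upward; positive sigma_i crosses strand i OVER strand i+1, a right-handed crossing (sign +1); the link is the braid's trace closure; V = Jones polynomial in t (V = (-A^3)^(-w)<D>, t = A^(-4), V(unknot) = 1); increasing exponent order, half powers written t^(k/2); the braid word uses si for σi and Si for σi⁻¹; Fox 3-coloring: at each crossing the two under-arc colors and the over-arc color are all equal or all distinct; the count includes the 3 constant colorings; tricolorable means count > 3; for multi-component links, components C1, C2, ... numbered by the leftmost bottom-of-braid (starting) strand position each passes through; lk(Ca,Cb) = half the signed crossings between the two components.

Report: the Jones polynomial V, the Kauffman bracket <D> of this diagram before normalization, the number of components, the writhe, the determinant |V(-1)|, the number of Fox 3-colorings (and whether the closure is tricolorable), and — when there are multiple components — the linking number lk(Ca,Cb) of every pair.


V(t) = -t^-5 + 2t^-4 - 3t^-3 + 5t^-2 - 5t^-1 + 6 - 5t + 3t^2 - 2t^3 + t^4
bracket: A^-16 - 2A^-12 + 3A^-8 - 5A^-4 + 6 - 5A^4 + 5A^8 - 3A^12 + 2A^16 - A^20, w = 0
1 component, writhe 0, over 12 crossings
det 33, colorings 9 of 3^12 — tricolorable
observation: the span of V is 9, forcing >= 9 crossings in any diagram


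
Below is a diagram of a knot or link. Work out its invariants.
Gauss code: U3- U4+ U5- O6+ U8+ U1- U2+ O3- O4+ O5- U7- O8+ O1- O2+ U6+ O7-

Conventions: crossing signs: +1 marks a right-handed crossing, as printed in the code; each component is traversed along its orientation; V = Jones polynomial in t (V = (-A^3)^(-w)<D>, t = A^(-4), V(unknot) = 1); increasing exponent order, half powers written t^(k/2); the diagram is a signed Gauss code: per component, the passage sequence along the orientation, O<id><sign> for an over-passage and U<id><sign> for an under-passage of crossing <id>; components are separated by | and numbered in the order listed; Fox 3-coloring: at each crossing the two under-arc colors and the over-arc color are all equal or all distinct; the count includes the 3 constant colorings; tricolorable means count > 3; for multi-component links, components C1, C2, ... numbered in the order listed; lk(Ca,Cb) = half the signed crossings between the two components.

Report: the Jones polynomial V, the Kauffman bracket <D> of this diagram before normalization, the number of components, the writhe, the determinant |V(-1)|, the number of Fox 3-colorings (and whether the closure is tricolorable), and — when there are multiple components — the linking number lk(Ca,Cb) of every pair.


V = t^-2 - t^-1 + 1 - t + t^2
<D> = A^-8 - A^-4 + 1 - A^4 + A^8 (w = 0)
1 component over 8 crossings, w = 0
3 Fox colorings among 3^8, |V(-1)| = 5: not tricolorable
why: det 5 = |V(-1)|; not divisible by 3, so not tricolorable


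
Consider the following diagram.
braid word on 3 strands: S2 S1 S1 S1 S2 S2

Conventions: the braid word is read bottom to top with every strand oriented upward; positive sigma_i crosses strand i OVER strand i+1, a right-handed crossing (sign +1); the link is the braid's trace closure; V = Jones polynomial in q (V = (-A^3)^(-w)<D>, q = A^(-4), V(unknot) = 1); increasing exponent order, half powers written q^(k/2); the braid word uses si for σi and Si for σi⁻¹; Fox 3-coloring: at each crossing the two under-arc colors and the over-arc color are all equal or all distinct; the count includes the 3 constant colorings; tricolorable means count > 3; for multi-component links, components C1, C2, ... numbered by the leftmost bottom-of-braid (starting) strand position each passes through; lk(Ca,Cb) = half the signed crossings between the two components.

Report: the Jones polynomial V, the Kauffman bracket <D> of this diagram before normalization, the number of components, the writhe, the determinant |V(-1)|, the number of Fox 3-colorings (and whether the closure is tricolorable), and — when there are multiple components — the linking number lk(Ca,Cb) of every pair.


Jones polynomial: V(q) = q^-8 - 2q^-7 + q^-6 - 2q^-5 + 2q^-4 + q^-2
<D> = A^-10 + 2A^-2 - 2A^2 + A^6 - 2A^10 + A^14; writhe -6
components 1, writhe -6 (6 crossings)
3-colorings: 27 of 3^6, det 9 — tricolorable
note: the span of V is 6, forcing >= 6 crossings in any diagram


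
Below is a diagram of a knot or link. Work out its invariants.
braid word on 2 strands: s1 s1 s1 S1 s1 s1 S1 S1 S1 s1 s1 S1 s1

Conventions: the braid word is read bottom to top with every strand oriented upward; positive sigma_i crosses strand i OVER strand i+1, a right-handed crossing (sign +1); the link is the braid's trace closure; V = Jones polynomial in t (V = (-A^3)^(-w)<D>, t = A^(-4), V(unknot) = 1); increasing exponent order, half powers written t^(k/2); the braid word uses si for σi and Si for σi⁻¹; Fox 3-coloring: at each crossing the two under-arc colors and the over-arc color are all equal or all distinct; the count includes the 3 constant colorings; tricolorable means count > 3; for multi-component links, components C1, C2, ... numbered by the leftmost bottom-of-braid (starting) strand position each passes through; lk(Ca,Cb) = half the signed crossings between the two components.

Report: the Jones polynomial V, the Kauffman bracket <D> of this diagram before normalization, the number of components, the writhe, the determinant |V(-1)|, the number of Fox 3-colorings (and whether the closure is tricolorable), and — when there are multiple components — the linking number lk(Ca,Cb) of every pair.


Jones polynomial: V(t) = t + t^3 - t^4
<D> = A^-7 - A^-3 - A^5; writhe +3
components 1, writhe +3 (13 crossings)
3-colorings: 9 of 3^13, det 3 — tricolorable
note: w = +3 shifts under R1 moves; the (-A^3)^(-3) factor cancels that in V


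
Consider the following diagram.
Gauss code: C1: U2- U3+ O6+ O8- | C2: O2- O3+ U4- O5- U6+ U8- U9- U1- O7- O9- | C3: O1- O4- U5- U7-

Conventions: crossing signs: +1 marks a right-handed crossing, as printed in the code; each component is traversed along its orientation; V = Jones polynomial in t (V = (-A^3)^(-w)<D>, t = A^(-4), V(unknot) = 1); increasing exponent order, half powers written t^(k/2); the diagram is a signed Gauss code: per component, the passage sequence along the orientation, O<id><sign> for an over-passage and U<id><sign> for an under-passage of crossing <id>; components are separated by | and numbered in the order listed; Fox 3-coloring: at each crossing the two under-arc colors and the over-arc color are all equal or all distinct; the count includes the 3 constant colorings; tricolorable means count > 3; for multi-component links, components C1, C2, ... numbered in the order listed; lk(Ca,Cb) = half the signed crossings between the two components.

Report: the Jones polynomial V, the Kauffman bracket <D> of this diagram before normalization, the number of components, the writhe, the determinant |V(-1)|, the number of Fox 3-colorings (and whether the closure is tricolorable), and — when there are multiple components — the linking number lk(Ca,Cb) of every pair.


V = t^-6 + t^-3 + t^-2 + t^-1
<D> = -A^-11 - A^-7 - A^-3 - A^9 (w = -5)
3 components over 9 crossings, w = -5
lk(C1,C2): 0
lk(C1,C3) = 0
linking number lk(C2,C3) = -2
9 Fox colorings among 3^9, |V(-1)| = 0: tricolorable
why: span 5 respects span(V) <= c + mu - 1 = 11 for this 3-component diagram


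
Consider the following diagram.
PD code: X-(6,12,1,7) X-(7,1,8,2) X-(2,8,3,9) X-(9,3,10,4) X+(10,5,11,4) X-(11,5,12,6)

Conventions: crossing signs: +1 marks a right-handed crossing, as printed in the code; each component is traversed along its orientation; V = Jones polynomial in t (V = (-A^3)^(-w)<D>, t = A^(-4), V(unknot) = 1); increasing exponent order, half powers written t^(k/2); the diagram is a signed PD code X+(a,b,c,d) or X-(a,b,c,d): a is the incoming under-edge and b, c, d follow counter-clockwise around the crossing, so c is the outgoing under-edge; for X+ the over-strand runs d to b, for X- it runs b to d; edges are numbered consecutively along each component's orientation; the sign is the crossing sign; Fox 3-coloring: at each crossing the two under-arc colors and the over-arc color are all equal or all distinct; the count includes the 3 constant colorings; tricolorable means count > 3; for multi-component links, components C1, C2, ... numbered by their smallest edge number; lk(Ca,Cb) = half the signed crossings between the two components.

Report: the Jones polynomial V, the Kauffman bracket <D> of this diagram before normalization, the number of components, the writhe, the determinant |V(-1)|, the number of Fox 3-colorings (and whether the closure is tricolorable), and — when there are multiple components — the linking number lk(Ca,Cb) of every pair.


Jones polynomial: V(t) = -t^(-11/2) + t^(-9/2) - t^(-7/2) - t^(-3/2)
<D> = -A^-6 - A^2 + A^6 - A^10; writhe -4
components 2, writhe -4 (6 crossings)
linking number lk(C1,C2) = -2
3-colorings: 3 of 3^6, det 4 — not tricolorable
note: |V(-1)| = 4: so not tricolorable, since 3 does not divide 4


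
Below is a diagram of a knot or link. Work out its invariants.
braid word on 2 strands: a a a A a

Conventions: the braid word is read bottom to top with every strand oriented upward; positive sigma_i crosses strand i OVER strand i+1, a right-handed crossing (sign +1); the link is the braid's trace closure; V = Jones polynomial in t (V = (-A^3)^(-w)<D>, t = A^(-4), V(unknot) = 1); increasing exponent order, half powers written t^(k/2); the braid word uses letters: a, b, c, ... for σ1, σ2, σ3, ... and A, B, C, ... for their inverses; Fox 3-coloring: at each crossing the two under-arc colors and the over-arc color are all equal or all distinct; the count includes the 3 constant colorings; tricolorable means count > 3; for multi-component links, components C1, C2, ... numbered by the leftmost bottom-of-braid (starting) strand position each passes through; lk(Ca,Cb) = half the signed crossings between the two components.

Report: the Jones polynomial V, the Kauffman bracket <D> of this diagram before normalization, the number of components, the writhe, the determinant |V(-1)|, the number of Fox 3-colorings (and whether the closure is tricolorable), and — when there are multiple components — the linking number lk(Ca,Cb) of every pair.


V = t + t^3 - t^4
<D> = A^-7 - A^-3 - A^5 (w = +3)
1 component over 5 crossings, w = +3
9 Fox colorings among 3^5, |V(-1)| = 3: tricolorable
why: one generator, power 3: the (2,3) torus pattern


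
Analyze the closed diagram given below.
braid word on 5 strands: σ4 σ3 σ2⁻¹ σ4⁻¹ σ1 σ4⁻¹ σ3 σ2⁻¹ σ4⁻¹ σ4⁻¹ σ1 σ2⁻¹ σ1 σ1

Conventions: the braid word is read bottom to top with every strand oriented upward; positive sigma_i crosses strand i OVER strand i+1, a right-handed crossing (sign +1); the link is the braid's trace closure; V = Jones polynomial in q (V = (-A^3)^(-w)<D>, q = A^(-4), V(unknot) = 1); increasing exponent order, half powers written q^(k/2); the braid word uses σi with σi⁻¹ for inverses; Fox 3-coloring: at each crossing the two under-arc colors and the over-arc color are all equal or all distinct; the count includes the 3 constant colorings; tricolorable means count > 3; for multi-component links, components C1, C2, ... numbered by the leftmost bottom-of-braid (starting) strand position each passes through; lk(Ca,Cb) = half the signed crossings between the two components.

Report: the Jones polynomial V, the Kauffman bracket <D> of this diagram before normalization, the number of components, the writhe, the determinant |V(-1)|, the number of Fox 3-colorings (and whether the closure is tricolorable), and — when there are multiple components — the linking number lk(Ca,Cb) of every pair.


V = q^-6 - 5q^-5 + 11q^-4 - 19q^-3 + 28q^-2 - 33q^-1 + 36 - 33q + 26q^2 - 18q^3 + 10q^4 - 4q^5 + q^6
<D> = A^-24 - 4A^-20 + 10A^-16 - 18A^-12 + 26A^-8 - 33A^-4 + 36 - 33A^4 + 28A^8 - 19A^12 + 11A^16 - 5A^20 + A^24 (w = 0)
1 component over 14 crossings, w = 0
9 Fox colorings among 3^14, |V(-1)| = 225: tricolorable
why: V spans 12 powers of q: at least 12 crossings in any diagram


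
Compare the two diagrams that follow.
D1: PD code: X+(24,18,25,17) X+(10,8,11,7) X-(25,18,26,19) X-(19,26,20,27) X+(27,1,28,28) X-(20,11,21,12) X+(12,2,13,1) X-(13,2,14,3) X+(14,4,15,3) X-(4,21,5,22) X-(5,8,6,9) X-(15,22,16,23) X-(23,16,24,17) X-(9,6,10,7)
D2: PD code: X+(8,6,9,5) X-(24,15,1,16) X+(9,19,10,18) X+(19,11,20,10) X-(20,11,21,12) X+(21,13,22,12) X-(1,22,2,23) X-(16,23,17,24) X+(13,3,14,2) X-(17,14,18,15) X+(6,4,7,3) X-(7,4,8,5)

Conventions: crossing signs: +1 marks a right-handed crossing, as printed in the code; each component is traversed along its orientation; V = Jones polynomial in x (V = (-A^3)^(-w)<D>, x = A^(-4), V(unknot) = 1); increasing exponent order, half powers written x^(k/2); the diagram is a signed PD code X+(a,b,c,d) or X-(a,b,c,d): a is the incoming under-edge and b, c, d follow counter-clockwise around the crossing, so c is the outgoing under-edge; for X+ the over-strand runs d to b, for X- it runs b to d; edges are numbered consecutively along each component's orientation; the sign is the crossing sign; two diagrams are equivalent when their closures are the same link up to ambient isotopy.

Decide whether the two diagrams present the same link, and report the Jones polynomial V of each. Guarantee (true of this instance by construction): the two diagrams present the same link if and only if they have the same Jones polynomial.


equivalent: no
V(D1) = -x^-6 + x^-5 - x^-4 + 2x^-3 - x^-2 + x^-1  (w -4, c 14, <D> = A^-8 - A^-4 + 2 - A^4 + A^8 - A^12)
V(D2) = -x^-3 + 2x^-2 - 2x^-1 + 3 - 2x + 2x^2 - x^3  (w 0, c 12, <D> = -A^-12 + 2A^-8 - 2A^-4 + 3 - 2A^4 + 2A^8 - A^12)
why: 2 classes among 2 diagrams; unequal V(x) rules out equality


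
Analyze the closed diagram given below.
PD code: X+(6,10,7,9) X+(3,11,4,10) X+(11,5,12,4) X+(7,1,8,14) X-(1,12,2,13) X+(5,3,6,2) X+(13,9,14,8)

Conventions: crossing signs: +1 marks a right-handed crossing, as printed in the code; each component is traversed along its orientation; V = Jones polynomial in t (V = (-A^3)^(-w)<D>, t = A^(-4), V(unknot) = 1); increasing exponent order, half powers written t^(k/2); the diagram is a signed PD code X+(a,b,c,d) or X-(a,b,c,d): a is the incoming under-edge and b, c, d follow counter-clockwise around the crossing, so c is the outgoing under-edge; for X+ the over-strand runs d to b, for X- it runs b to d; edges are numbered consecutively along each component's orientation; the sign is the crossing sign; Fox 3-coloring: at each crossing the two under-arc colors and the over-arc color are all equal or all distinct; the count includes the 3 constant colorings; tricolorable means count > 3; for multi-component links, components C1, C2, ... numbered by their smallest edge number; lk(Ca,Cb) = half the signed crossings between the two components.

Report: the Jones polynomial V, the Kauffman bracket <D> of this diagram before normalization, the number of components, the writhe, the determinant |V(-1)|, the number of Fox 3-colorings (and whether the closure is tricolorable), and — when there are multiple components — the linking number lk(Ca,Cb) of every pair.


Jones polynomial: V(t) = t - t^2 + 2t^3 - t^4 + t^5 - t^6
<D> = A^-9 - A^-5 + A^-1 - 2A^3 + A^7 - A^11; writhe +5
components 1, writhe +5 (7 crossings)
3-colorings: 3 of 3^7, det 7 — not tricolorable
note: the span of V is 5, forcing >= 5 crossings in any diagram


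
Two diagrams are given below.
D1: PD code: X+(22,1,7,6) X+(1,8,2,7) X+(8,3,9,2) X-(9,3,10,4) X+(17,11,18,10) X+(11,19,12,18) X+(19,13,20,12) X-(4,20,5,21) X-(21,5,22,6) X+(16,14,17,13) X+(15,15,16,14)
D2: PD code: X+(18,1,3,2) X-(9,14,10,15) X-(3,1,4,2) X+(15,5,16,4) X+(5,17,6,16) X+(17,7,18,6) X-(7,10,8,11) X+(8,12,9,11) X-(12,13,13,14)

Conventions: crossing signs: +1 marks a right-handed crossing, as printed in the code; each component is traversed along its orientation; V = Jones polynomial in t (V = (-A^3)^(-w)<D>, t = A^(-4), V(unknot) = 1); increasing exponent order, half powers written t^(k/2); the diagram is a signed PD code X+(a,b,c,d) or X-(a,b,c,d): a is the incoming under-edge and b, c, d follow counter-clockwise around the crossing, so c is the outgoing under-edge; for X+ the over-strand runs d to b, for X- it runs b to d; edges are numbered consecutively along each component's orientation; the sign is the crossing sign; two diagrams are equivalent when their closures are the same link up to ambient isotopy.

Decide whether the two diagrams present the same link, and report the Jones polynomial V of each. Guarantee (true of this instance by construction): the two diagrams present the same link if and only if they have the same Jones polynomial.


equivalent: yes
D1 (bracket -A^-3 + A^5 + A^9 + A^13; 11 crossings at w = +5): V = -t^(1/2) - t^(3/2) - t^(5/2) + t^(9/2)
V(D2) = -t^(1/2) - t^(3/2) - t^(5/2) + t^(9/2)  (w +1, c 9, <D> = -A^-15 + A^-7 + A^-3 + A)
key observation: Reidemeister moves carry D1 (11 crossings) to D2 (9)


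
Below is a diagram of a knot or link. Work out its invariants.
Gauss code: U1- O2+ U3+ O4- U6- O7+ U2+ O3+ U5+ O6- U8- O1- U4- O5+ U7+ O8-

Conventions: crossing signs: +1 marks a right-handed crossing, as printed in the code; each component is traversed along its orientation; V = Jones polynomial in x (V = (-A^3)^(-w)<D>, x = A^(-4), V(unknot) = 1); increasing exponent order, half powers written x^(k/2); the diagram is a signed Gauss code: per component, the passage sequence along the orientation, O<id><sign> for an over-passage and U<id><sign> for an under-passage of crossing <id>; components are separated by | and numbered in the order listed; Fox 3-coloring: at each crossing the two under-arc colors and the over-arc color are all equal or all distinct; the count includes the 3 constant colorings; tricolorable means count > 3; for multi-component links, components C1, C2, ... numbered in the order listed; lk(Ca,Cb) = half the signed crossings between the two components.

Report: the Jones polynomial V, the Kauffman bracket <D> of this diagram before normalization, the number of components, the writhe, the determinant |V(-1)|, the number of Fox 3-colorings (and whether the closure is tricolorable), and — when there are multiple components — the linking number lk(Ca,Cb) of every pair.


V = x^-4 - 3x^-3 + 5x^-2 - 6x^-1 + 7 - 6x + 5x^2 - 3x^3 + x^4
<D> = A^-16 - 3A^-12 + 5A^-8 - 6A^-4 + 7 - 6A^4 + 5A^8 - 3A^12 + A^16 (w = 0)
1 component over 8 crossings, w = 0
3 Fox colorings among 3^8, |V(-1)| = 37: not tricolorable
why: det 37 = |V(-1)|; not divisible by 3, so not tricolorable


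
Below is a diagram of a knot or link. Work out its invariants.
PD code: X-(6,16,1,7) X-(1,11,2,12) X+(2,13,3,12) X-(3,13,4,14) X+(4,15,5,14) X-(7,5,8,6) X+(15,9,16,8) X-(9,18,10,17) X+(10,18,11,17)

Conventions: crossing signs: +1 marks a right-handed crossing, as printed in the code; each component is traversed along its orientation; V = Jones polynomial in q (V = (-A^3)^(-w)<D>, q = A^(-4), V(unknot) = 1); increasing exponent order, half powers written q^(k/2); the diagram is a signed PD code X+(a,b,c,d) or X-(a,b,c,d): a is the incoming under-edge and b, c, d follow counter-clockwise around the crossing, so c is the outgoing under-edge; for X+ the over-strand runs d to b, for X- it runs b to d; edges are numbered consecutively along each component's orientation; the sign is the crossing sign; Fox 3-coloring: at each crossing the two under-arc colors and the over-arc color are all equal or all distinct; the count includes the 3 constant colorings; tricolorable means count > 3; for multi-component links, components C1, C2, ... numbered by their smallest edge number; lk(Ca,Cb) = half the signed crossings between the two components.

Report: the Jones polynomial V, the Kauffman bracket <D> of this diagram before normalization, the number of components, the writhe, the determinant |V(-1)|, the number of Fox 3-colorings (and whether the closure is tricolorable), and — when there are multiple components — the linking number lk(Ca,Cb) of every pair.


Jones polynomial: V(q) = q^-3 + q^-2 + q^-1 + 1
<D> = -A^-3 - A - A^5 - A^9; writhe -1
components 3, writhe -1 (9 crossings)
linking number lk(C1,C2) = -1
lk(C1,C3): 0
lk(C2,C3) = 0
3-colorings: 9 of 3^10, det 0 — tricolorable
note: the 3 component pairs carry total linking -1


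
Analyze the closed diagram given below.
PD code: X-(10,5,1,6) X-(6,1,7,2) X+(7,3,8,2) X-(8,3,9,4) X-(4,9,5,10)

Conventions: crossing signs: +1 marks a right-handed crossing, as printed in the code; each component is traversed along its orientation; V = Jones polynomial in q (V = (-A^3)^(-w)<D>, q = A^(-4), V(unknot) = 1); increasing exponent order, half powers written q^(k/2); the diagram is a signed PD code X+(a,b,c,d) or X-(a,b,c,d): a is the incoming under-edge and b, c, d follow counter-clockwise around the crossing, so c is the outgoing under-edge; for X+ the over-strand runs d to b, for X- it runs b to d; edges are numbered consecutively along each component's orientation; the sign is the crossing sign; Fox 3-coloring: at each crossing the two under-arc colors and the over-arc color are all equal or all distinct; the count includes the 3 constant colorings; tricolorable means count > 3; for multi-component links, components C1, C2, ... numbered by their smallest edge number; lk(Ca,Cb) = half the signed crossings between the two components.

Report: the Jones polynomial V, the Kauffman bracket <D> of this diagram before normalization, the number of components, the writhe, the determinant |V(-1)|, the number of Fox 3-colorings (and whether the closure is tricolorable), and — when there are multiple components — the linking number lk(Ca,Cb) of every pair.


Jones polynomial: V(q) = -q^-4 + q^-3 + q^-1
<D> = -A^-5 - A^3 + A^7; writhe -3
components 1, writhe -3 (5 crossings)
3-colorings: 9 of 3^5, det 3 — tricolorable
note: w = -3 shifts under R1 moves; the (-A^3)^(3) factor cancels that in V


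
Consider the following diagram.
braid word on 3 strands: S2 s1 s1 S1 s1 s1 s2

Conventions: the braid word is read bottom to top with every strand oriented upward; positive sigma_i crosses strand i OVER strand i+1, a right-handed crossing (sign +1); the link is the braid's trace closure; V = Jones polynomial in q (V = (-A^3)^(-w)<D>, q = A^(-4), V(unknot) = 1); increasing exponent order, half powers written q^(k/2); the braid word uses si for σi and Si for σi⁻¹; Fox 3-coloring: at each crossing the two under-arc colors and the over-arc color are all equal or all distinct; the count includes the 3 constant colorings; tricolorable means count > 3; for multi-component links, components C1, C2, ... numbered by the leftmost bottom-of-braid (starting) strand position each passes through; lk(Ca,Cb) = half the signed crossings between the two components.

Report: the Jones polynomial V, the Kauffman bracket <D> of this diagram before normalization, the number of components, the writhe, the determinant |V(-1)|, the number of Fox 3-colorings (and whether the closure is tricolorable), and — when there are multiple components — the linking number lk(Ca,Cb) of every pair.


V = -q^(1/2) - q^(3/2) - q^(5/2) + q^(9/2)
<D> = -A^-9 + A^-1 + A^3 + A^7 (w = +3)
2 components over 7 crossings, w = +3
lk(C1,C2): 0
27 Fox colorings among 3^7, |V(-1)| = 0: tricolorable
why: |V(-1)| = 0: so tricolorable, since 3 divides 0


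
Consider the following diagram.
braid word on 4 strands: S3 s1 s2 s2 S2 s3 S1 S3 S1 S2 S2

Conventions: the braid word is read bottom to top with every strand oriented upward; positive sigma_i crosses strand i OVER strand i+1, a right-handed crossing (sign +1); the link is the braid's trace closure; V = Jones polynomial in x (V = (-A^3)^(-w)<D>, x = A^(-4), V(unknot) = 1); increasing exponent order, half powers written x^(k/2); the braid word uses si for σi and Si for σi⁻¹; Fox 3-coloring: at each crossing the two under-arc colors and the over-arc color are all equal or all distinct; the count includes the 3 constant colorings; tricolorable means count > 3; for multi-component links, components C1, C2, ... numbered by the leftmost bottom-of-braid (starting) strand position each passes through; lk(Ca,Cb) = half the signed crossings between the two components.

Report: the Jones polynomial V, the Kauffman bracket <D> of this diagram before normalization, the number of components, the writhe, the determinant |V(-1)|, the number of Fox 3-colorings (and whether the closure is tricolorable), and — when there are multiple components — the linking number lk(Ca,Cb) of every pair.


V(x) = -x^-4 + x^-3 + x^-1
bracket: -A^-5 - A^3 + A^7, w = -3
1 component, writhe -3, over 11 crossings
det 3, colorings 9 of 3^11 — tricolorable
observation: w = -3 (over 11 crossings) is diagram-only; (-A^3)^(3) removes it from V


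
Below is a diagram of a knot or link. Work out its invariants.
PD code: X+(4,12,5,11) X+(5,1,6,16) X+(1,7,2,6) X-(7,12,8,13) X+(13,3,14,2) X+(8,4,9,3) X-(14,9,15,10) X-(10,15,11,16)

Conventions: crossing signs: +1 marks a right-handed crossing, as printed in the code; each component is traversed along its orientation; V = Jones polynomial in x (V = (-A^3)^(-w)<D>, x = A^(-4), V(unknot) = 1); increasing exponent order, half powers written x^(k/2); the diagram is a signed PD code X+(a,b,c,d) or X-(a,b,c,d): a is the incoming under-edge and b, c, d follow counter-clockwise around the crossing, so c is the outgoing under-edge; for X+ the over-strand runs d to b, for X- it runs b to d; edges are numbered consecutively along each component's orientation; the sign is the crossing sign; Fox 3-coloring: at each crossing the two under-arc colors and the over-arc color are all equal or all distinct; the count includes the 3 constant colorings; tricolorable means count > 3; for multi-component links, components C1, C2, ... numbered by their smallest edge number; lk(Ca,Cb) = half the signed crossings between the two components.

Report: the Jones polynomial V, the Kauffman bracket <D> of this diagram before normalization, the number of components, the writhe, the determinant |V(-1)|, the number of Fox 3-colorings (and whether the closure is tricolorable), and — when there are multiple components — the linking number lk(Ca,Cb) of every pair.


Jones polynomial: V(x) = -x^-1 + 2 - x + 2x^2 - x^3 + x^4 - x^5
<D> = -A^-14 + A^-10 - A^-6 + 2A^-2 - A^2 + 2A^6 - A^10; writhe +2
components 1, writhe +2 (8 crossings)
3-colorings: 9 of 3^8, det 9 — tricolorable
note: det 9 = |V(-1)|; divisible by 3, so tricolorable


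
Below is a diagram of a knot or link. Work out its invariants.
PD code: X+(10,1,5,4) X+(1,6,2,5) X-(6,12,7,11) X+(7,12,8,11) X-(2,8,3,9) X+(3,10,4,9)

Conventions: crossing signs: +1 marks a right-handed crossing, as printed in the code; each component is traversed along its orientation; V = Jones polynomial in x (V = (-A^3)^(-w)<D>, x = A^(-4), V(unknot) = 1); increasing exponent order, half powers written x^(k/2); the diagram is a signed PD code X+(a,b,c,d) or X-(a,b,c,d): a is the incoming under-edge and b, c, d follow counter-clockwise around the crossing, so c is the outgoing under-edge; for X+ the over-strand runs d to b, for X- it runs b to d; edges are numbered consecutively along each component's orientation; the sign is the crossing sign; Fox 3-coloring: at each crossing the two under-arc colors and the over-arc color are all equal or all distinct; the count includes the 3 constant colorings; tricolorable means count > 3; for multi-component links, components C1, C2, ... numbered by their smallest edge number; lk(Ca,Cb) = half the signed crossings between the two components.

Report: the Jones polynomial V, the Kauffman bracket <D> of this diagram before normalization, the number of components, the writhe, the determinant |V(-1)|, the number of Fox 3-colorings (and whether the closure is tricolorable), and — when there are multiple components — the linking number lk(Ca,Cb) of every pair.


V = 1 + x + x^2 + x^3
<D> = A^-6 + A^-2 + A^2 + A^6 (w = +2)
3 components over 6 crossings, w = +2
lk(C1,C2): +1
lk(C1,C3) = 0
linking number lk(C2,C3) = 0
9 Fox colorings among 3^7, |V(-1)| = 0: tricolorable
why: det 0 = |V(-1)|; divisible by 3, so tricolorable


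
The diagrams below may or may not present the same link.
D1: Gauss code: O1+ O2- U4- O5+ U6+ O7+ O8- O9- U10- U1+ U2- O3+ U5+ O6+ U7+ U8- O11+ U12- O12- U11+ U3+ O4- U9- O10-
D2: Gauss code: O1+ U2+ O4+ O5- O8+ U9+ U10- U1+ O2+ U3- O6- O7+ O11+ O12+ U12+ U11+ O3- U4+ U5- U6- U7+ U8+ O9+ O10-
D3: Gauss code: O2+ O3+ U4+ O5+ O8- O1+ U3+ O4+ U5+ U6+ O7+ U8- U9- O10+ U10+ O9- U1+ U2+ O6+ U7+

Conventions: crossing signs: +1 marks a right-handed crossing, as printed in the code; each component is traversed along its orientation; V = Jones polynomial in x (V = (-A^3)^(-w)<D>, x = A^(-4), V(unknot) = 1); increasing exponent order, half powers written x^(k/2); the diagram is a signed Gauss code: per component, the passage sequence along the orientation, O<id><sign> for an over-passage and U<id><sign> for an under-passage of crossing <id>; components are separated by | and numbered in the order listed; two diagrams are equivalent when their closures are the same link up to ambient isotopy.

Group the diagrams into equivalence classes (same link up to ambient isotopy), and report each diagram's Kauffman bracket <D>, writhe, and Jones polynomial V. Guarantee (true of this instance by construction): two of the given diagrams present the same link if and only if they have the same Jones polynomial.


equivalence classes: {D1} | {D2} | {D3}
D1 (bracket -A^-12 + 2A^-8 - 2A^-4 + 3 - 2A^4 + 2A^8 - A^12; 12 crossings at w = 0): V = -x^-3 + 2x^-2 - 2x^-1 + 3 - 2x + 2x^2 - x^3
V(D2) = x + x^3 - x^4  [12 crossings, <D> = -A^-4 + 1 + A^8, w = +4]
V(D3) = x^2 + 2x^4 - 2x^5 + x^6 - 2x^7 + x^8  (w +6, c 10, <D> = A^-14 - 2A^-10 + A^-6 - 2A^-2 + 2A^2 + A^10)
observation: V(x) takes 3 values over 3 diagrams, fixing the grouping


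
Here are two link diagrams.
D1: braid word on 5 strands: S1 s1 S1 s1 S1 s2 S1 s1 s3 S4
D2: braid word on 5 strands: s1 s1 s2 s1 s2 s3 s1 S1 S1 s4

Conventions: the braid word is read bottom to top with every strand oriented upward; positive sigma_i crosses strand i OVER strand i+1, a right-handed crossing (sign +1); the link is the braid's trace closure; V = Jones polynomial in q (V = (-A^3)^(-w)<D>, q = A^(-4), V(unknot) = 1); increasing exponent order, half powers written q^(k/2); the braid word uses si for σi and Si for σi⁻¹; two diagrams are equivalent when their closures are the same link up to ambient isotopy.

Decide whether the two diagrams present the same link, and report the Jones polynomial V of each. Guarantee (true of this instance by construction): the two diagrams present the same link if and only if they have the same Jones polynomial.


same link: no
V(D1) = 1  [10 crossings, <D> = 1, w = 0]
D2 (bracket -A^2 + A^6 + A^14; 10 crossings at w = +6): V = q + q^3 - q^4
note: V(q) takes 2 values over 2 diagrams, fixing the grouping


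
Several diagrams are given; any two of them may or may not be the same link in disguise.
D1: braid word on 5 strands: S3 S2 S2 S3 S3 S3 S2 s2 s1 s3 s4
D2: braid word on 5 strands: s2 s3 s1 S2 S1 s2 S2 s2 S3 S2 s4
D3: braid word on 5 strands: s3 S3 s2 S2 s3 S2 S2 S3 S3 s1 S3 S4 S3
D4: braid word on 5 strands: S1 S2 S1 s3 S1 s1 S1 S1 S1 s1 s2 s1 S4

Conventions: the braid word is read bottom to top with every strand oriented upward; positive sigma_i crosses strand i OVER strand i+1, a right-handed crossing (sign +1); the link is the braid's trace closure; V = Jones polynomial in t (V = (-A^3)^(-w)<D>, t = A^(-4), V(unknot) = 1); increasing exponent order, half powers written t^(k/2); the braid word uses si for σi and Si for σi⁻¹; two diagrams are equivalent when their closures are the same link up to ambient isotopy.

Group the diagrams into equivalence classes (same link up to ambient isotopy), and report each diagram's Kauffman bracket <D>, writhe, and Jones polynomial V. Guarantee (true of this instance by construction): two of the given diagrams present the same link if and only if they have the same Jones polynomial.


equivalence classes: {D1, D3} | {D2} | {D4}
D1 (bracket A^-3 + 2A^5 - A^9 + A^13 - A^17; 11 crossings at w = -3): V = t^(-13/2) - t^(-11/2) + t^(-9/2) - 2t^(-7/2) - t^(-3/2)
V(D2) = -t^(-1/2) - t^(1/2)  (w +1, c 11, <D> = A + A^5)
D3 (bracket A^-9 + 2A^-1 - A^3 + A^7 - A^11; 13 crossings at w = -5): V = t^(-13/2) - t^(-11/2) + t^(-9/2) - 2t^(-7/2) - t^(-3/2)
V(D4) = t^(-9/2) - t^(-5/2) - t^(-3/2) - t^(-1/2)  [13 crossings, <D> = A^-7 + A^-3 + A - A^9, w = -3]
key observation: comparing 4 Jones polynomials yields 3 groups


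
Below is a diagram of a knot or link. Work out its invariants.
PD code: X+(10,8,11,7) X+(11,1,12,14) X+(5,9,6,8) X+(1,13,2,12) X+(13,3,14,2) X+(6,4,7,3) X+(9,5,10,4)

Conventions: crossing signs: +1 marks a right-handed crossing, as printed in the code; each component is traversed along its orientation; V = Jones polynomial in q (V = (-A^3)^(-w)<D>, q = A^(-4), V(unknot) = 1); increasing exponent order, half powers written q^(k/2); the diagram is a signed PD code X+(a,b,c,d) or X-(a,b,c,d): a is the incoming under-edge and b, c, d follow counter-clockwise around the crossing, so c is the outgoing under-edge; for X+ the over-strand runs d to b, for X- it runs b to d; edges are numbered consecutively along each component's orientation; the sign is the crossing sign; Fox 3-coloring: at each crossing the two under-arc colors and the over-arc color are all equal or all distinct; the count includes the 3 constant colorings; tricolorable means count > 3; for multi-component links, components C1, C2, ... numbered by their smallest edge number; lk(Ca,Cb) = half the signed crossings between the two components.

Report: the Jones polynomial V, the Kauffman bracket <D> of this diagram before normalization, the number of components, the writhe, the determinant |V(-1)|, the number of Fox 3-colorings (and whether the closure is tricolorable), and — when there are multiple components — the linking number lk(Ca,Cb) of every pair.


Jones polynomial: V(q) = q^2 + 2q^4 - 2q^5 + q^6 - 2q^7 + q^8
<D> = -A^-11 + 2A^-7 - A^-3 + 2A - 2A^5 - A^13; writhe +7
components 1, writhe +7 (7 crossings)
3-colorings: 27 of 3^7, det 9 — tricolorable
note: w = +7 (over 7 crossings) is diagram-only; (-A^3)^(-7) removes it from V


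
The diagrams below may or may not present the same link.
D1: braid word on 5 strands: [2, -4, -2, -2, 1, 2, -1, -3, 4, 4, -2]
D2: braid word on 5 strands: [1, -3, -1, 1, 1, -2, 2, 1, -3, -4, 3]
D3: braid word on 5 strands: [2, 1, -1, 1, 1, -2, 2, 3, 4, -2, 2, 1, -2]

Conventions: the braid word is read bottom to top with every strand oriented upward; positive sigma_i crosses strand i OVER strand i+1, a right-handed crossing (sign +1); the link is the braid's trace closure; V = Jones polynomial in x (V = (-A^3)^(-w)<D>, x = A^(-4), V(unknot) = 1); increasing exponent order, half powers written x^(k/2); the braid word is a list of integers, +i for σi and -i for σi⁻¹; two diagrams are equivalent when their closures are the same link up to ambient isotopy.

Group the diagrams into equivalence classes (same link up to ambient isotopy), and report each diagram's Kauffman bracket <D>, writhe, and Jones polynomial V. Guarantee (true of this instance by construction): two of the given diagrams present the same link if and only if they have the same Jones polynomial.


equivalence classes: {D1} | {D2, D3}
D1 (bracket A^-1 + A^7; 11 crossings at w = -1): V = -x^(-5/2) - x^(-1/2)
V(D2) = -x^(1/2) - x^(3/2) - x^(5/2) + x^(9/2)  [11 crossings, <D> = -A^-15 + A^-7 + A^-3 + A, w = +1]
D3 (bracket -A^-3 + A^5 + A^9 + A^13; 13 crossings at w = +5): V = -x^(1/2) - x^(3/2) - x^(5/2) + x^(9/2)
key observation: V(x) takes 2 values over 3 diagrams, fixing the grouping


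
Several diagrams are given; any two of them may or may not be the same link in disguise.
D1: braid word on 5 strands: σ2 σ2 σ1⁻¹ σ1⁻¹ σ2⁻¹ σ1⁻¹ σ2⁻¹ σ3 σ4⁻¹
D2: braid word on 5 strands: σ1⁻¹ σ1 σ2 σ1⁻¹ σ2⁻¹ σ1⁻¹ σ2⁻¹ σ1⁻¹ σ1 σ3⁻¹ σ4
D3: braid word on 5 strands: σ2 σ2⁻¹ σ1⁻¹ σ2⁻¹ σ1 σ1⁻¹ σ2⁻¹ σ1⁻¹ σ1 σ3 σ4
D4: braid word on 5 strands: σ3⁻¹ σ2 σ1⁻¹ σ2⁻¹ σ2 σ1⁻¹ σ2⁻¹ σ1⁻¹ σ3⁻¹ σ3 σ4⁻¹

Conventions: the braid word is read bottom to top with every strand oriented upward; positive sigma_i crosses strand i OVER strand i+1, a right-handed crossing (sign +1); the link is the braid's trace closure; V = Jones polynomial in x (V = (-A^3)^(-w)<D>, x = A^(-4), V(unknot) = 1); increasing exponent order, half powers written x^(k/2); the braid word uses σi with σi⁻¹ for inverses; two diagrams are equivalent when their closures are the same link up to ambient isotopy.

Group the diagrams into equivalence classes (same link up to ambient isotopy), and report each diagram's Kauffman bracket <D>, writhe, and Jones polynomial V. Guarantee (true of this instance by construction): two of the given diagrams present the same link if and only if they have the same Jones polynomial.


equivalence classes: {D1, D2, D3, D4}
D1 (bracket A^-7 + A; 9 crossings at w = -3): V = -x^(-5/2) - x^(-1/2)
D2 (bracket A^-7 + A; 11 crossings at w = -3): V = -x^(-5/2) - x^(-1/2)
V(D3) = -x^(-5/2) - x^(-1/2)  (w -1, c 11, <D> = A^-1 + A^7)
D4 (bracket A^-13 + A^-5; 11 crossings at w = -5): V = -x^(-5/2) - x^(-1/2)
observation: all 4 diagrams share one V(x), hence one class


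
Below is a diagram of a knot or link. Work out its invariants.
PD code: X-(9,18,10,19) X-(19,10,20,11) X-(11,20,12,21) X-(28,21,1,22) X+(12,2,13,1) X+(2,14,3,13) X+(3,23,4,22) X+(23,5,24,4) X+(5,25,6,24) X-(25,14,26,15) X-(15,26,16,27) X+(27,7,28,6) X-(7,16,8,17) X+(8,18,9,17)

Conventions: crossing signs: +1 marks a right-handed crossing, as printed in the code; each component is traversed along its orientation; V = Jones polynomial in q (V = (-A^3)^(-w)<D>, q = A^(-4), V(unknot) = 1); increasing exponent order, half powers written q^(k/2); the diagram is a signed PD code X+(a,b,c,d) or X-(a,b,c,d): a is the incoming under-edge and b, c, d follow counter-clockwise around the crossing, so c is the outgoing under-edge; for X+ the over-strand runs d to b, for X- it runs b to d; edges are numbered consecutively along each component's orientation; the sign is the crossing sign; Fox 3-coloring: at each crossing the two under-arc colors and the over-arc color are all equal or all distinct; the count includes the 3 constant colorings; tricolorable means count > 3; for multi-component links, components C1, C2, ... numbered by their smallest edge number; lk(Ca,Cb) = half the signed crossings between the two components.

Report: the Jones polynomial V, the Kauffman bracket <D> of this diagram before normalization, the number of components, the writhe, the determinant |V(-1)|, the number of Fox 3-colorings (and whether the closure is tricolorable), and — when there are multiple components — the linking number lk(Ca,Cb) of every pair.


Jones polynomial: V(q) = -q^-5 + 3q^-4 - 7q^-3 + 10q^-2 - 12q^-1 + 15 - 12q + 10q^2 - 7q^3 + 3q^4 - q^5
<D> = -A^-20 + 3A^-16 - 7A^-12 + 10A^-8 - 12A^-4 + 15 - 12A^4 + 10A^8 - 7A^12 + 3A^16 - A^20; writhe 0
components 1, writhe 0 (14 crossings)
3-colorings: 27 of 3^14, det 81 — tricolorable
note: w = 0 (over 14 crossings) is diagram-only; (-A^3)^(0) removes it from V


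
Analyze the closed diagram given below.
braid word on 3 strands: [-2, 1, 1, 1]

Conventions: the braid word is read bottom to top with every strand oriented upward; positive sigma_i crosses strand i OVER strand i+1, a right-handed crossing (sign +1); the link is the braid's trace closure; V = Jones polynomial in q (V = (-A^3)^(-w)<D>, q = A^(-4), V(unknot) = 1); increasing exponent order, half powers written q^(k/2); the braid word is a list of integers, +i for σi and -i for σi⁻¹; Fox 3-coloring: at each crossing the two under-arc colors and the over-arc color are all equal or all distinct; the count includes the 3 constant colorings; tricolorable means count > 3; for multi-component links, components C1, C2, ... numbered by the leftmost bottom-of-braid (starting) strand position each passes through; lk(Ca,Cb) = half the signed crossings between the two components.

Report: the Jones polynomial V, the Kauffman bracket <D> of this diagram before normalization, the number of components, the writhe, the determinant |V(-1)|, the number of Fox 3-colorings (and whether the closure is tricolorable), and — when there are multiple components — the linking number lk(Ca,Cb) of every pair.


V = q + q^3 - q^4
<D> = -A^-10 + A^-6 + A^2 (w = +2)
1 component over 4 crossings, w = +2
9 Fox colorings among 3^4, |V(-1)| = 3: tricolorable
why: det 3 = |V(-1)|; divisible by 3, so tricolorable
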